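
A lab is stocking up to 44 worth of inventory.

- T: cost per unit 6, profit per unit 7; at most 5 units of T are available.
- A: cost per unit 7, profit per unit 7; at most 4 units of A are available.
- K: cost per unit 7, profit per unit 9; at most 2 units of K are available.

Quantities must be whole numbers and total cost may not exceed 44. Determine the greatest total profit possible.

53

This is a bounded integer knapsack.
5×T and 2×K: cost 44 ≤ 44, profit 5·7 + 2·9 = 53.
5×T, 1×A, and 1×K: cost 44 ≤ 44, profit 5·7 + 1·7 + 1·9 = 51.
Best is 53.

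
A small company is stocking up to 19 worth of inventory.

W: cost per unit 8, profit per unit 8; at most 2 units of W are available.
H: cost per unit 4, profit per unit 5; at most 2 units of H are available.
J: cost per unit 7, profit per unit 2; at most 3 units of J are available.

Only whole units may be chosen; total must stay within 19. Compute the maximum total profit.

This is a bounded integer knapsack.
Take 1×W and 2×H: cost 16 ≤ 19, profit 1·8 + 2·5 = 18.
H has the best ratio (5/4) and is taken to its limit of 2; remaining capacity is filled optimally with the others.

18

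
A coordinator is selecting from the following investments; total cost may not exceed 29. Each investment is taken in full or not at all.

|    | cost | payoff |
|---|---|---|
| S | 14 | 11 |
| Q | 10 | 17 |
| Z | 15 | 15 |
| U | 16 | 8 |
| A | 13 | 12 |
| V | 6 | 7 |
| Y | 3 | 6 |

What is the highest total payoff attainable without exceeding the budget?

Allowing fractional choices, the relaxed optimum would be about 40.0, but investments are indivisible.
Q + A + V: cost 10 + 13 + 6 = 29 ≤ 29, payoff 17 + 12 + 7 = 36.
Q + Z + Y: cost 10 + 15 + 3 = 28 ≤ 29, payoff 17 + 15 + 6 = 38.
Best is Q, Z, and Y with total payoff 38.

38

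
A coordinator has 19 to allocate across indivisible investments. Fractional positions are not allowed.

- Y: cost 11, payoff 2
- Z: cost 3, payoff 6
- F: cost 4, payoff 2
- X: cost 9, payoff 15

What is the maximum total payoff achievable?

23

Allowing fractional choices, the relaxed optimum would be about 23.5, but investments are indivisible.
Z + X: cost 3 + 9 = 12 ≤ 19, payoff 6 + 15 = 21.
Z + F + X: cost 3 + 4 + 9 = 16 ≤ 19, payoff 6 + 2 + 15 = 23.
F + X: cost 4 + 9 = 13 ≤ 19, payoff 2 + 15 = 17.
Best is Z, F, and X with total payoff 23.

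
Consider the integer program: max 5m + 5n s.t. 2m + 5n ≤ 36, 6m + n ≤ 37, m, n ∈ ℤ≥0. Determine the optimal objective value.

50

Relaxing integrality, the LP optimum is 51.96 at (m,n) = (5.32, 5.07), which is not an integer point.
(m,n)=(5,5): 2·5+5·5=35≤36, 6·5+1·5=35≤37, objective 50.
(m,n)=(4,5): 2·4+5·5=33≤36, 6·4+1·5=29≤37, objective 45.
Maximum is 50 at (m,n)=(5,5).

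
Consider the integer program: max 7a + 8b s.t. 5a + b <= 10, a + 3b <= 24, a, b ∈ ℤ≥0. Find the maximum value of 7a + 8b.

(a,b)=(0,8) is feasible, giving 64.
(a,b)=(0,7) is feasible, giving 56.
(a,b)=(0,6) is feasible, giving 48.
No feasible integer point exceeds 64.

64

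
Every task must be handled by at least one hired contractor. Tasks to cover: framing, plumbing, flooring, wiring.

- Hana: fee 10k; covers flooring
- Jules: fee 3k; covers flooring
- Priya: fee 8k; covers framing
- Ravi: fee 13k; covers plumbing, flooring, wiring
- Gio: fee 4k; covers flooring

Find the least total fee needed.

Choose Priya and Ravi: together they cover framing, plumbing, flooring, wiring — every task.
Total fee: 8 + 13 = 21.

21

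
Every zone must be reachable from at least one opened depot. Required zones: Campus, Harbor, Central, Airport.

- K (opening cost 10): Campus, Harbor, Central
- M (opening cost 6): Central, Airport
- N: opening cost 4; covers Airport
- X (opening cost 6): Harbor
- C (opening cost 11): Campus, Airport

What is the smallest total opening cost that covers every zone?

The greedy cost-per-new-zone heuristic would pick M and K for 16, but a cheaper cover exists.
Choose K and N: together they cover Campus, Harbor, Central, Airport — every zone.
Total opening cost: 10 + 4 = 14.
No cover costs less than 14.

14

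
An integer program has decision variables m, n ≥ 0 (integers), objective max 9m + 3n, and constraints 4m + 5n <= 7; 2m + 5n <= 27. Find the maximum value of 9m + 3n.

Relaxing integrality, the LP optimum is 15.75 at (m,n) = (1.75, 0), which is not an integer point.
(m,n)=(1,0): 4·1+5·0=4≤7, 2·1+5·0=2≤27, objective 9.
(m,n)=(0,1): 4·0+5·1=5≤7, 2·0+5·1=5≤27, objective 3.
(m,n)=(0,0): 4·0+5·0=0≤7, 2·0+5·0=0≤27, objective 0.
No feasible integer point exceeds 9.

9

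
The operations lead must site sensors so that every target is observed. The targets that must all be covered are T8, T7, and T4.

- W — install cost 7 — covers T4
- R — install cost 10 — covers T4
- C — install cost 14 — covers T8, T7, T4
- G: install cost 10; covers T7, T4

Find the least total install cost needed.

C alone covers T8, T7, T4 — every target.
Total install cost: 14.
No cover costs less than 14.

14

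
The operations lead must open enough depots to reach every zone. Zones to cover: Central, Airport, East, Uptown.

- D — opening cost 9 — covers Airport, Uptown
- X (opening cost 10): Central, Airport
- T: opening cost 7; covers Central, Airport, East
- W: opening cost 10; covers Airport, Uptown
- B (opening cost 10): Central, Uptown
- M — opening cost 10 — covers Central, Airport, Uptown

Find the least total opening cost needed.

This is an integer covering problem.
Choose D and T: together they cover Central, Airport, East, Uptown — every zone.
Total opening cost: 9 + 7 = 16.

16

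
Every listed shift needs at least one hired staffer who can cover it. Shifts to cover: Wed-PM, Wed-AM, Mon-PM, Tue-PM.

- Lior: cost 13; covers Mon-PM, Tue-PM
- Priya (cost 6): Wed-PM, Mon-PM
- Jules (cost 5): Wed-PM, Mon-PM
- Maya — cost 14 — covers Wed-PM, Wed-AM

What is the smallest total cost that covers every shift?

27

This is an integer covering problem.
Choose Lior and Maya: together they cover Wed-PM, Wed-AM, Mon-PM, Tue-PM — every shift.
Total cost: 13 + 14 = 27.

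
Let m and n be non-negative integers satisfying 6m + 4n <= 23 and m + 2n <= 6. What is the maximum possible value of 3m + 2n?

11

(m,n)=(3,1): 6·3+4·1=22≤23, 1·3+2·1=5≤6, objective 11.
(m,n)=(2,2): 6·2+4·2=20≤23, 1·2+2·2=6≤6, objective 10.
(m,n)=(3,0): 6·3+4·0=18≤23, 1·3+2·0=3≤6, objective 9.
(m,n)=(2,1): 6·2+4·1=16≤23, 1·2+2·1=4≤6, objective 8.
Maximum is 11 at (m,n)=(3,1).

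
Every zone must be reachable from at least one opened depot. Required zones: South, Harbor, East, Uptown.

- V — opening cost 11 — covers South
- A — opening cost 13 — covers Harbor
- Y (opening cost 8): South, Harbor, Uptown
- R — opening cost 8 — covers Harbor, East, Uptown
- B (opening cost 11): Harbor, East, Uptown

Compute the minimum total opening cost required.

Choose Y and R: together they cover South, Harbor, East, Uptown — every zone.
Total opening cost: 8 + 8 = 16.
No cover costs less than 16.

16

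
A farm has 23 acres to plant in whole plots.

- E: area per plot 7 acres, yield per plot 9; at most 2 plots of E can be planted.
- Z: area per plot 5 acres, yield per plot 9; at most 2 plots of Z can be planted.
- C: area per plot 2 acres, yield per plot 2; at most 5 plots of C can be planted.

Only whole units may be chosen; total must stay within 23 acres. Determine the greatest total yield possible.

33

Z has the best ratio (9/5); taking only Z gives at most 2×9 = 18 (stopped by the supply cap of 2).
Mixing does better — 1×E, 2×Z, and 3×C: area 23 ≤ 23, yield 1·9 + 2·9 + 3·2 = 33.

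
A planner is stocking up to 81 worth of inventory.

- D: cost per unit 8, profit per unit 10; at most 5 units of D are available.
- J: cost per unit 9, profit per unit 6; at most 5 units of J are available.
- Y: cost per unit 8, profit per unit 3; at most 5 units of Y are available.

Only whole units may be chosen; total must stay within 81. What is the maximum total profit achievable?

This is a bounded integer knapsack.
Take 5×D and 4×J: cost 76 ≤ 81, profit 5·10 + 4·6 = 74.
D has the best ratio (10/8) and is taken to its limit of 5; remaining capacity is filled optimally with the others.

74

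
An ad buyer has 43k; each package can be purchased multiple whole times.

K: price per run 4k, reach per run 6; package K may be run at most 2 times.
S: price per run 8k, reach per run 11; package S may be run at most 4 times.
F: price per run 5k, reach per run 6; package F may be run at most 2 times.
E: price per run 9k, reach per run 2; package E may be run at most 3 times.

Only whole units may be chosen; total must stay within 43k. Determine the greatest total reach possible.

57

This is a bounded integer knapsack.
K has the best ratio (6/4); taking only K gives at most 2×6 = 12 (stopped by the supply cap of 2).
Mixing does better — 2×K, 3×S, and 2×F: price 42 ≤ 43, reach 2·6 + 3·11 + 2·6 = 57.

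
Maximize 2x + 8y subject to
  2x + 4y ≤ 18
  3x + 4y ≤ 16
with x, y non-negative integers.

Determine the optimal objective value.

32

(x,y)=(0,4): 2·0+4·4=16≤18, 3·0+4·4=16≤16, objective 32.
(x,y)=(1,3): 2·1+4·3=14≤18, 3·1+4·3=15≤16, objective 26.
(x,y)=(0,3): 2·0+4·3=12≤18, 3·0+4·3=12≤16, objective 24.
Maximum is 32 at (x,y)=(0,4).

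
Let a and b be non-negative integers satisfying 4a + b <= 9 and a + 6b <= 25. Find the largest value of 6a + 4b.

22

Relaxing integrality, the LP optimum is 23.39 at (a,b) = (1.26, 3.96), which is not an integer point.
(a,b)=(1,4): 4·1+1·4=8≤9, 1·1+6·4=25≤25, objective 22.
(a,b)=(1,3): 4·1+1·3=7≤9, 1·1+6·3=19≤25, objective 18.
(a,b)=(0,4): 4·0+1·4=4≤9, 1·0+6·4=24≤25, objective 16.
No feasible integer point exceeds 22.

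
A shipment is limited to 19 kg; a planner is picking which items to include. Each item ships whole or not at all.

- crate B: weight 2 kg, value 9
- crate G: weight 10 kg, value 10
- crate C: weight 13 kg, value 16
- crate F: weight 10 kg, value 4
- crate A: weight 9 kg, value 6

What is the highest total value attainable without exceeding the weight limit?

25

Allowing fractional choices, the relaxed optimum would be about 29.0, but items are indivisible.
crate B + crate C: weight 2 + 13 = 15 ≤ 19, value 9 + 16 = 25.
crate B + crate G: weight 2 + 10 = 12 ≤ 19, value 9 + 10 = 19.
Best is crate B and crate C with total value 25.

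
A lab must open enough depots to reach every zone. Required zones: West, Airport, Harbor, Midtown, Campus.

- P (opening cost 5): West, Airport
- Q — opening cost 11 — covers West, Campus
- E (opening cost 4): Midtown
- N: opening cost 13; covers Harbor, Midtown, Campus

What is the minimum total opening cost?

18

This is an integer covering problem.
The greedy cost-per-new-zone heuristic would pick P, E, and N for 22, but a cheaper cover exists.
Choose P and N: together they cover West, Airport, Harbor, Midtown, Campus — every zone.
Total opening cost: 5 + 13 = 18.
No cover costs less than 18.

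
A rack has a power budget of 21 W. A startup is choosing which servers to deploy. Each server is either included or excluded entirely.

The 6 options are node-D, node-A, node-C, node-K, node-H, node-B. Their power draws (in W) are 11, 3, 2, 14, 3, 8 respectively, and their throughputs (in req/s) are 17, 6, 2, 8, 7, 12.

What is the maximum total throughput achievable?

Allowing fractional choices, the relaxed optimum would be about 36.0, but servers are indivisible.
node-D + node-C + node-B: power draw 11 + 2 + 8 = 21 ≤ 21, throughput 17 + 2 + 12 = 31.
node-D + node-A + node-H: power draw 11 + 3 + 3 = 17 ≤ 21, throughput 17 + 6 + 7 = 30.
node-D + node-A + node-C + node-H: power draw 11 + 3 + 2 + 3 = 19 ≤ 21, throughput 17 + 6 + 2 + 7 = 32.
Best is node-D, node-A, node-C, and node-H with total throughput 32.

32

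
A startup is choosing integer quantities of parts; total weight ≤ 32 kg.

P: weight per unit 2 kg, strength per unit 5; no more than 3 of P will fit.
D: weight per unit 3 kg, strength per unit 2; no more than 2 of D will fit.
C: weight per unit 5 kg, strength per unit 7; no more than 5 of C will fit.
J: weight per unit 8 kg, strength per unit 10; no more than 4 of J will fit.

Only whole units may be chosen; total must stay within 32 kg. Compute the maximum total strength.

50

P has the best ratio (5/2); taking only P gives at most 3×5 = 15 (stopped by the supply cap of 3).
Mixing does better — 3×P and 5×C: weight 31 ≤ 32, strength 3·5 + 5·7 = 50.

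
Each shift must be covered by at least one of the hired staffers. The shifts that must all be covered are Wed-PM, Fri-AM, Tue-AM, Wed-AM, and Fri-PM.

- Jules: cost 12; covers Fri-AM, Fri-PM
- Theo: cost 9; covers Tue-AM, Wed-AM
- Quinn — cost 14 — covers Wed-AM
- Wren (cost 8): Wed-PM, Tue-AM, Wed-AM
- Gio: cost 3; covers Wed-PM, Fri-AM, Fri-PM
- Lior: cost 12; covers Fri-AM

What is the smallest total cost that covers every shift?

Choose Wren and Gio: together they cover Wed-PM, Fri-AM, Tue-AM, Wed-AM, Fri-PM — every shift.
Total cost: 8 + 3 = 11.
No cover costs less than 11.

11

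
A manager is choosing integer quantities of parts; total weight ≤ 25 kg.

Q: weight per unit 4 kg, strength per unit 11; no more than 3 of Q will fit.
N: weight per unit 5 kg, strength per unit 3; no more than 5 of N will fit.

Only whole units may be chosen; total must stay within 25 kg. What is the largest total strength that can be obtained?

39

Q has the best ratio (11/4); taking only Q gives at most 3×11 = 33 (stopped by the supply cap of 3).
Mixing does better — 3×Q and 2×N: weight 22 ≤ 25, strength 3·11 + 2·3 = 39.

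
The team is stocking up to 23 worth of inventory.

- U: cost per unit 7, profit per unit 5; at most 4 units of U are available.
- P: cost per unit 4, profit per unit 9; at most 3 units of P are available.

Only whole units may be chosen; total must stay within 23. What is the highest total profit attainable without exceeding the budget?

2×U and 2×P: cost 22 ≤ 23, profit 2·5 + 2·9 = 28.
1×U and 3×P: cost 19 ≤ 23, profit 1·5 + 3·9 = 32.
Best is 32.

32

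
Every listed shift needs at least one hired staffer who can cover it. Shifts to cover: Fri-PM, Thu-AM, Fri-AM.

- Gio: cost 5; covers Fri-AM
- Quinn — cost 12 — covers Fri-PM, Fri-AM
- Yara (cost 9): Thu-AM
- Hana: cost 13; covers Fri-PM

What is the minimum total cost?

Choose Quinn and Yara: together they cover Fri-PM, Thu-AM, Fri-AM — every shift.
Total cost: 12 + 9 = 21.

21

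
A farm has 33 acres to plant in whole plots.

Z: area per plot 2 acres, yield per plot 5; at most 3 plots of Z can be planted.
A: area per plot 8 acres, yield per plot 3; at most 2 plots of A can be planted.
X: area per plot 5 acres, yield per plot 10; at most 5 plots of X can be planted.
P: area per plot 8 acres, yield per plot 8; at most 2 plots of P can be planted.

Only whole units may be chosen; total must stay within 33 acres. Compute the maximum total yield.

Z has the best ratio (5/2); taking only Z gives at most 3×5 = 15 (stopped by the supply cap of 3).
Mixing does better — 3×Z and 5×X: area 31 ≤ 33, yield 3·5 + 5·10 = 65.

65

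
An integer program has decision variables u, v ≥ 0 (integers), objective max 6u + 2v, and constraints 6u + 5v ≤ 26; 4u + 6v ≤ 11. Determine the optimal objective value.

The continuous relaxation peaks at (2.75, 0) with value 16.50; rounding to a feasible lattice point costs some objective.
(u,v)=(2,0): 6·2+5·0=12≤26, 4·2+6·0=8≤11, objective 12.
(u,v)=(1,1): 6·1+5·1=11≤26, 4·1+6·1=10≤11, objective 8.
(u,v)=(1,0): 6·1+5·0=6≤26, 4·1+6·0=4≤11, objective 6.
Maximum is 12 at (u,v)=(2,0).

12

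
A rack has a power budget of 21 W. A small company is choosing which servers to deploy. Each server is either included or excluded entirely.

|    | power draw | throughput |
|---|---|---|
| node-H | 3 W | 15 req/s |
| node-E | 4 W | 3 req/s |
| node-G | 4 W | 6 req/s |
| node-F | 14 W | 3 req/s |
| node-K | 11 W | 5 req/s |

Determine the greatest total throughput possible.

26

node-H + node-E + node-G: power draw 3 + 4 + 4 = 11 ≤ 21, throughput 15 + 3 + 6 = 24.
node-H + node-G + node-K: power draw 3 + 4 + 11 = 18 ≤ 21, throughput 15 + 6 + 5 = 26.
Best is node-H, node-G, and node-K with total throughput 26.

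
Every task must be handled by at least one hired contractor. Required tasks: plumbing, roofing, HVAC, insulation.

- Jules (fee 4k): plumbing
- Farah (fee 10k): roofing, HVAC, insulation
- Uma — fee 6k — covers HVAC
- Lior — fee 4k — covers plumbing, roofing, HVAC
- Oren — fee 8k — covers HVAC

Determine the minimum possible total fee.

Choose Jules and Farah: together they cover plumbing, roofing, HVAC, insulation — every task.
Total fee: 4 + 10 = 14.

14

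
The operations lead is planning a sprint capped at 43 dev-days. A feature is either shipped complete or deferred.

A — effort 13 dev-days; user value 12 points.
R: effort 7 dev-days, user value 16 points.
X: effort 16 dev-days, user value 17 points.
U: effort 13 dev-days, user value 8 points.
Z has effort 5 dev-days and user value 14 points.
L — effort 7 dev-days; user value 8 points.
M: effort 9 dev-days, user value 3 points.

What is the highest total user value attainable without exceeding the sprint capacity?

59

Treat it as a binary knapsack problem.
Take A, R, X, and Z: effort 13 + 7 + 16 + 5 = 41 ≤ 43, user value 12 + 16 + 17 + 14 = 59.
No other feasible combination does better.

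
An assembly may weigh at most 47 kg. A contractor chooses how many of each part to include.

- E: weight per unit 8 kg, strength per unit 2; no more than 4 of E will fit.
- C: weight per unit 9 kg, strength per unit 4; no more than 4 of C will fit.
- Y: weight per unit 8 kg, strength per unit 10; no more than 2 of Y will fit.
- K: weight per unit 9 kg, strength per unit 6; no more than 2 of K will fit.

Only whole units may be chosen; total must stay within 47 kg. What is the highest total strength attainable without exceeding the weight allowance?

36

This is a bounded integer knapsack.
1×C, 2×Y, and 2×K: weight 43 ≤ 47, strength 1·4 + 2·10 + 2·6 = 36.
2×C, 2×Y, and 1×K: weight 43 ≤ 47, strength 2·4 + 2·10 + 1·6 = 34.
Best is 36.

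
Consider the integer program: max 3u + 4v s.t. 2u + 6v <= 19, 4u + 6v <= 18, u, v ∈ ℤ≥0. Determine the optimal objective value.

13

The continuous relaxation peaks at (4.5, 0) with value 13.50; rounding to a feasible lattice point costs some objective.
(u,v)=(3,1) is feasible, giving 13.
(u,v)=(4,0) is feasible, giving 12.
(u,v)=(2,1) is feasible, giving 10.
No feasible integer point exceeds 13.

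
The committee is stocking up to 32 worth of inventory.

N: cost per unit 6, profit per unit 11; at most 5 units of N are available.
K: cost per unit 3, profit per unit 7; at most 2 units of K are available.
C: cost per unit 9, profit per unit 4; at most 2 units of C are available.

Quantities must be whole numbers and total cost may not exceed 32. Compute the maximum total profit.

5×N: cost 30 ≤ 32, profit 5·11 = 55.
4×N and 2×K: cost 30 ≤ 32, profit 4·11 + 2·7 = 58.
Best is 58.

58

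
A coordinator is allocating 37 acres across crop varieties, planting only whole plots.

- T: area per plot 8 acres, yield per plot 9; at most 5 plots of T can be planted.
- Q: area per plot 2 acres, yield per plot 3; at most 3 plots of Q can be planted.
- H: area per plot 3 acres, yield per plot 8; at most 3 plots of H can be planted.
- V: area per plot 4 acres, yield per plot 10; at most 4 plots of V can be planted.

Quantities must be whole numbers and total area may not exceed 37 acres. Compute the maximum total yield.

79

H has the best ratio (8/3); taking only H gives at most 3×8 = 24 (stopped by the supply cap of 3).
Mixing does better — 1×T, 2×Q, 3×H, and 4×V: area 37 ≤ 37, yield 1·9 + 2·3 + 3·8 + 4·10 = 79.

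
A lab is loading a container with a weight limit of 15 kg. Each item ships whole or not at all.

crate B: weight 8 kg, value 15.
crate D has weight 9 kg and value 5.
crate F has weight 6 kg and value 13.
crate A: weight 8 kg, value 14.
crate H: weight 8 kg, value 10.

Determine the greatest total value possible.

Take crate B and crate F: weight 8 + 6 = 14 ≤ 15, value 15 + 13 = 28.
No other feasible combination does better.

28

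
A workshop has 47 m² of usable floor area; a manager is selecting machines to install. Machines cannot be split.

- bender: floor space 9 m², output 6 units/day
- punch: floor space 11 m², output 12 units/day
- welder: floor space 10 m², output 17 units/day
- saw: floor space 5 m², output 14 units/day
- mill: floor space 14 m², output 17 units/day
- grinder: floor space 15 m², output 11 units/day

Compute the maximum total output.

60

Allowing fractional choices, the relaxed optimum would be about 65.1, but machines are indivisible.
welder + saw + mill + grinder: floor space 10 + 5 + 14 + 15 = 44 ≤ 47, output 17 + 14 + 17 + 11 = 59.
punch + welder + saw + mill: floor space 11 + 10 + 5 + 14 = 40 ≤ 47, output 12 + 17 + 14 + 17 = 60.
Best is punch, welder, saw, and mill with total output 60.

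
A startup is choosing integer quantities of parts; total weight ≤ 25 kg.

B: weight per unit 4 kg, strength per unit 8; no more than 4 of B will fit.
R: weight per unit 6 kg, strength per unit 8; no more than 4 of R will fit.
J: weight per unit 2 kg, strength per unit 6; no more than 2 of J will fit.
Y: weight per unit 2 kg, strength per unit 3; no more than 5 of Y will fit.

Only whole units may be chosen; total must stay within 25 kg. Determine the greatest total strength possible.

50

3×B, 2×J, and 4×Y: weight 24 ≤ 25, strength 3·8 + 2·6 + 4·3 = 48.
4×B, 2×J, and 2×Y: weight 24 ≤ 25, strength 4·8 + 2·6 + 2·3 = 50.
Best is 50.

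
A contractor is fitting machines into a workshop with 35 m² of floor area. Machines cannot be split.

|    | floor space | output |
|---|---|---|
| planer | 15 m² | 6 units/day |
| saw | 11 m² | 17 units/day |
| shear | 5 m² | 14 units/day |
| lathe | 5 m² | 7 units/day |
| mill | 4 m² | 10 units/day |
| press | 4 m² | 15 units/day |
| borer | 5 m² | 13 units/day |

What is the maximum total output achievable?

Treat it as a binary knapsack problem.
Allowing fractional choices, the relaxed optimum would be about 76.4, but machines are indivisible.
saw + shear + mill + press + borer: floor space 11 + 5 + 4 + 4 + 5 = 29 ≤ 35, output 17 + 14 + 10 + 15 + 13 = 69.
saw + shear + lathe + mill + press + borer: floor space 11 + 5 + 5 + 4 + 4 + 5 = 34 ≤ 35, output 17 + 14 + 7 + 10 + 15 + 13 = 76.
Best is saw, shear, lathe, mill, press, and borer with total output 76.

76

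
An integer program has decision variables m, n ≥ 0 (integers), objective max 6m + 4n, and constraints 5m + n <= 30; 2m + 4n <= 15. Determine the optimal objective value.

36

(m,n)=(6,0): 5·6+1·0=30≤30, 2·6+4·0=12≤15, objective 36.
(m,n)=(5,1): 5·5+1·1=26≤30, 2·5+4·1=14≤15, objective 34.
(m,n)=(5,0): 5·5+1·0=25≤30, 2·5+4·0=10≤15, objective 30.
(m,n)=(4,1): 5·4+1·1=21≤30, 2·4+4·1=12≤15, objective 28.
Maximum is 36 at (m,n)=(6,0).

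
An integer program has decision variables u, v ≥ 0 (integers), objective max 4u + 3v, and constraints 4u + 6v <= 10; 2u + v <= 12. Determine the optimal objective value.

(u,v)=(2,0): 4·2+6·0=8≤10, 2·2+1·0=4≤12, objective 8.
(u,v)=(1,1): 4·1+6·1=10≤10, 2·1+1·1=3≤12, objective 7.
Maximum is 8 at (u,v)=(2,0).

8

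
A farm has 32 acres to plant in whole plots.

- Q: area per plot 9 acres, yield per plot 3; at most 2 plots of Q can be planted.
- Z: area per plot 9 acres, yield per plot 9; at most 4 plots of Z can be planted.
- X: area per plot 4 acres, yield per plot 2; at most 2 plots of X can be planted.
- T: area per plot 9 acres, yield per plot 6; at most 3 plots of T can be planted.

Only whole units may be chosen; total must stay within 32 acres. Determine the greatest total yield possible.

This is a bounded integer knapsack.
Take 3×Z and 1×X: area 31 ≤ 32, yield 3·9 + 1·2 = 29.
No other integer combination yields more.

29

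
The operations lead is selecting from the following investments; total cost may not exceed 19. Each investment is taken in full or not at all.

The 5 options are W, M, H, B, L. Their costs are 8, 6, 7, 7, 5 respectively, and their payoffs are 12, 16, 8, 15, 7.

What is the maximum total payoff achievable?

Allowing fractional choices, the relaxed optimum would be about 40.0, but investments are indivisible.
W + M + L: cost 8 + 6 + 5 = 19 ≤ 19, payoff 12 + 16 + 7 = 35.
M + B + L: cost 6 + 7 + 5 = 18 ≤ 19, payoff 16 + 15 + 7 = 38.
M + B: cost 6 + 7 = 13 ≤ 19, payoff 16 + 15 = 31.
Best is M, B, and L with total payoff 38.

38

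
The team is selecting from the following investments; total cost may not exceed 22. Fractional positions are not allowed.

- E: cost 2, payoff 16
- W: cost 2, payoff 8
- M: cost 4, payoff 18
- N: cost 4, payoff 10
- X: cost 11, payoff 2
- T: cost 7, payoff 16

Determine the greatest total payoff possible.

68

This is a 0-1 knapsack instance.
Allowing fractional choices, the relaxed optimum would be about 68.5, but investments are indivisible.
E + M + N + T: cost 2 + 4 + 4 + 7 = 17 ≤ 22, payoff 16 + 18 + 10 + 16 = 60.
E + W + M + T: cost 2 + 2 + 4 + 7 = 15 ≤ 22, payoff 16 + 8 + 18 + 16 = 58.
E + W + M + N + T: cost 2 + 2 + 4 + 4 + 7 = 19 ≤ 22, payoff 16 + 8 + 18 + 10 + 16 = 68.
Best is E, W, M, N, and T with total payoff 68.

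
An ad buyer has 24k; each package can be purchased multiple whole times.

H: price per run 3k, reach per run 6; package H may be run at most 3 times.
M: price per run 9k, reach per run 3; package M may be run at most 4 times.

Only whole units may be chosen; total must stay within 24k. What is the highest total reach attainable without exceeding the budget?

2×H and 2×M: price 24 ≤ 24, reach 2·6 + 2·3 = 18.
3×H and 1×M: price 18 ≤ 24, reach 3·6 + 1·3 = 21.
Best is 21.

21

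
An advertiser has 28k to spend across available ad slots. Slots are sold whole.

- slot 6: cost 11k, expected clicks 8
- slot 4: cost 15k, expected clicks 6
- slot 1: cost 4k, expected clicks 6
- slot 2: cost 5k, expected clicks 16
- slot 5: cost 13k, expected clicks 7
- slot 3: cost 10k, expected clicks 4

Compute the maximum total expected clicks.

30

Allowing fractional choices, the relaxed optimum would be about 34.3, but ad slots are indivisible.
slot 1 + slot 2 + slot 5: cost 4 + 5 + 13 = 22 ≤ 28, expected clicks 6 + 16 + 7 = 29.
slot 4 + slot 1 + slot 2: cost 15 + 4 + 5 = 24 ≤ 28, expected clicks 6 + 6 + 16 = 28.
slot 6 + slot 1 + slot 2: cost 11 + 4 + 5 = 20 ≤ 28, expected clicks 8 + 6 + 16 = 30.
Best is slot 6, slot 1, and slot 2 with total expected clicks 30.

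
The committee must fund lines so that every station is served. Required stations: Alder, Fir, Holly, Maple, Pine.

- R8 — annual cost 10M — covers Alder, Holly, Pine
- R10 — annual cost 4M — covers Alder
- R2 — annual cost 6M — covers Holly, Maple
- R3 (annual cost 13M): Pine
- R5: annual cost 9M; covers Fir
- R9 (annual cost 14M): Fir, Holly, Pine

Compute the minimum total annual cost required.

24

This is a weighted set-cover instance.
Choose R10, R2, and R9: together they cover Alder, Fir, Holly, Maple, Pine — every station.
Total annual cost: 4 + 6 + 14 = 24.
No cover costs less than 24.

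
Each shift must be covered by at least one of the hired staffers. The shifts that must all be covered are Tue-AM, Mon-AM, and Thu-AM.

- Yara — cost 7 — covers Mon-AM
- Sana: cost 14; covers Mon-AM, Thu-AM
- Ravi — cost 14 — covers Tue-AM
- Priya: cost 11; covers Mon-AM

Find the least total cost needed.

28

The greedy cost-per-new-shift heuristic would pick Yara, Sana, and Ravi for 35, but a cheaper cover exists.
Choose Sana and Ravi: together they cover Tue-AM, Mon-AM, Thu-AM — every shift.
Total cost: 14 + 14 = 28.
No cover costs less than 28.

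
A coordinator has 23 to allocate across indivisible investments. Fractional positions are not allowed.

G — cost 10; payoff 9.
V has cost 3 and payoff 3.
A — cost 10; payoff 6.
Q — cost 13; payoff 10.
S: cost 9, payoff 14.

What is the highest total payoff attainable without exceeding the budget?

Allowing fractional choices, the relaxed optimum would be about 26.8, but investments are indivisible.
Q + S: cost 13 + 9 = 22 ≤ 23, payoff 10 + 14 = 24.
G + V + S: cost 10 + 3 + 9 = 22 ≤ 23, payoff 9 + 3 + 14 = 26.
Best is G, V, and S with total payoff 26.

26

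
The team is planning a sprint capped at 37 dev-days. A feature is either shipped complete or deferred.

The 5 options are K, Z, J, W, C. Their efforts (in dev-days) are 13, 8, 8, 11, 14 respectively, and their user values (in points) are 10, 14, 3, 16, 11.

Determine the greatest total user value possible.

Take Z, W, and C: effort 8 + 11 + 14 = 33 ≤ 37, user value 14 + 16 + 11 = 41.
No other feasible combination does better.

41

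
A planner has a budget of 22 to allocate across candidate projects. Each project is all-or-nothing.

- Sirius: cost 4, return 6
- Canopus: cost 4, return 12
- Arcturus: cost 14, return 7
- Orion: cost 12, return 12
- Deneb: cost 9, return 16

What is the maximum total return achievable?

Allowing fractional choices, the relaxed optimum would be about 39.0, but projects are indivisible.
Sirius + Canopus + Orion: cost 4 + 4 + 12 = 20 ≤ 22, return 6 + 12 + 12 = 30.
Sirius + Canopus + Deneb: cost 4 + 4 + 9 = 17 ≤ 22, return 6 + 12 + 16 = 34.
Canopus + Deneb: cost 4 + 9 = 13 ≤ 22, return 12 + 16 = 28.
Best is Sirius, Canopus, and Deneb with total return 34.

34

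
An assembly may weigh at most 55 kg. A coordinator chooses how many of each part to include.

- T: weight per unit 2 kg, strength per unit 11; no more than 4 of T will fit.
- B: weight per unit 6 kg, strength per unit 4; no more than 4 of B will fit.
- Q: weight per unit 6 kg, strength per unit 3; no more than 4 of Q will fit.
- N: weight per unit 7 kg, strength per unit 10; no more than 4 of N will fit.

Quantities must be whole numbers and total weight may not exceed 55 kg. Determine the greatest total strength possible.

96

Take 4×T, 3×B, and 4×N: weight 54 ≤ 55, strength 4·11 + 3·4 + 4·10 = 96.
T has the best ratio (11/2) and is taken to its limit of 4; remaining capacity is filled optimally with the others.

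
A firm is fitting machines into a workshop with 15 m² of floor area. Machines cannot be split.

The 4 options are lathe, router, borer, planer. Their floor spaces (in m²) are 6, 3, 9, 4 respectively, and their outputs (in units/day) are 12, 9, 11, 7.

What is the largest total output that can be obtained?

Treat it as a binary knapsack problem.
Allowing fractional choices, the relaxed optimum would be about 30.4, but machines are indivisible.
lathe + borer: floor space 6 + 9 = 15 ≤ 15, output 12 + 11 = 23.
lathe + router: floor space 6 + 3 = 9 ≤ 15, output 12 + 9 = 21.
lathe + router + planer: floor space 6 + 3 + 4 = 13 ≤ 15, output 12 + 9 + 7 = 28.
Best is lathe, router, and planer with total output 28.

28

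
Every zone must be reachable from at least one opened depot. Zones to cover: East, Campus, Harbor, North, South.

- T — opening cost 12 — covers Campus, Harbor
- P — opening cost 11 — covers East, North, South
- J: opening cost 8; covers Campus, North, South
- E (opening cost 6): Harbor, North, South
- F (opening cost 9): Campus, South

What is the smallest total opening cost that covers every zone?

23

This is a weighted set-cover instance.
Choose T and P: together they cover East, Campus, Harbor, North, South — every zone.
Total opening cost: 12 + 11 = 23.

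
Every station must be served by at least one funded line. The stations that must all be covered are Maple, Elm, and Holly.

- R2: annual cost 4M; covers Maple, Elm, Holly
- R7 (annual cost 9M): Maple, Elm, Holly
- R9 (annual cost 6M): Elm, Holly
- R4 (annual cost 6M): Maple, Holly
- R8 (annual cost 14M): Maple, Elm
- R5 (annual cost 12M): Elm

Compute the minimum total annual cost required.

This is an integer covering problem.
R2 alone covers Maple, Elm, Holly — every station.
Total annual cost: 4.
No cover costs less than 4.

4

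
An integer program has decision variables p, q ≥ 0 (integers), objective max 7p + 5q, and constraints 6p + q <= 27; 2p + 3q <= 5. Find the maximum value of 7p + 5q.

(p,q)=(2,0) is feasible, giving 14.
(p,q)=(1,1) is feasible, giving 12.
(p,q)=(1,0) is feasible, giving 7.
No feasible integer point exceeds 14.

14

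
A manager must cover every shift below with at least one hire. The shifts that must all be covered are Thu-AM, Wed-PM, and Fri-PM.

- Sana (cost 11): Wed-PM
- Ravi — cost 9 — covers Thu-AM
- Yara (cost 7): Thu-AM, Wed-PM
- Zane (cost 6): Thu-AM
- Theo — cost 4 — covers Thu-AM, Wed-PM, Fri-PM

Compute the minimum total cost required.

Theo alone covers Thu-AM, Wed-PM, Fri-PM — every shift.
Total cost: 4.

4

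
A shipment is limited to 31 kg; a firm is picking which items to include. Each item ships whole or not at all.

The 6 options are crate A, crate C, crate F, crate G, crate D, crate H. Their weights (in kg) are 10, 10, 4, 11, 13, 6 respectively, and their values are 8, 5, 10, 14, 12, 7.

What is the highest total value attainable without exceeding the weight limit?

crate A + crate F + crate G + crate H: weight 10 + 4 + 11 + 6 = 31 ≤ 31, value 8 + 10 + 14 + 7 = 39.
crate C + crate F + crate G + crate H: weight 10 + 4 + 11 + 6 = 31 ≤ 31, value 5 + 10 + 14 + 7 = 36.
crate F + crate G + crate D: weight 4 + 11 + 13 = 28 ≤ 31, value 10 + 14 + 12 = 36.
Best is crate A, crate F, crate G, and crate H with total value 39.

39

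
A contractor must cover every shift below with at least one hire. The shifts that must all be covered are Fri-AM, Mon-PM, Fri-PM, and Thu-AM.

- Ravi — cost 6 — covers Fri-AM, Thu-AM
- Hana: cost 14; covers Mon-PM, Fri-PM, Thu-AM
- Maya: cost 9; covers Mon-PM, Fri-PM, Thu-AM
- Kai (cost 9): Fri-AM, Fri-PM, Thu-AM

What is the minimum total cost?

Choose Ravi and Maya: together they cover Fri-AM, Mon-PM, Fri-PM, Thu-AM — every shift.
Total cost: 6 + 9 = 15.
No cover costs less than 15.

15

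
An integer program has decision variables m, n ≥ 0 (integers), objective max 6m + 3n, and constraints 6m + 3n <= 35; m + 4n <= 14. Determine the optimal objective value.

The continuous relaxation peaks at (5.83, 0) with value 35.00; rounding to a feasible lattice point costs some objective.
(m,n)=(5,1) is feasible, giving 33.
(m,n)=(4,2) is feasible, giving 30.
The best lattice point is (5,1), giving 33.

33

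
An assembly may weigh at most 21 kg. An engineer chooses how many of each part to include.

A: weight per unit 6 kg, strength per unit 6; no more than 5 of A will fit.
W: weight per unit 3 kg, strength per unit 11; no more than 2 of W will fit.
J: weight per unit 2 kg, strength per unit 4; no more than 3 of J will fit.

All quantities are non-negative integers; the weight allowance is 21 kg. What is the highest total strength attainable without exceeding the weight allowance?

1×A, 2×W, and 3×J: weight 18 ≤ 21, strength 1·6 + 2·11 + 3·4 = 40.
2×A, 2×W, and 1×J: weight 20 ≤ 21, strength 2·6 + 2·11 + 1·4 = 38.
Best is 40.

40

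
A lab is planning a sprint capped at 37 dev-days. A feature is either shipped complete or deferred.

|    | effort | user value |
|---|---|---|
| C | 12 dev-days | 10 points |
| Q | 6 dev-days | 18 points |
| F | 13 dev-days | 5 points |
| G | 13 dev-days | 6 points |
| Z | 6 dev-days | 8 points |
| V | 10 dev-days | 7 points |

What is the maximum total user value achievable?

43

Allowing fractional choices, the relaxed optimum would be about 44.4, but features are indivisible.
C + Q + F + Z: effort 12 + 6 + 13 + 6 = 37 ≤ 37, user value 10 + 18 + 5 + 8 = 41.
C + Q + Z + V: effort 12 + 6 + 6 + 10 = 34 ≤ 37, user value 10 + 18 + 8 + 7 = 43.
C + Q + G + Z: effort 12 + 6 + 13 + 6 = 37 ≤ 37, user value 10 + 18 + 6 + 8 = 42.
Best is C, Q, Z, and V with total user value 43.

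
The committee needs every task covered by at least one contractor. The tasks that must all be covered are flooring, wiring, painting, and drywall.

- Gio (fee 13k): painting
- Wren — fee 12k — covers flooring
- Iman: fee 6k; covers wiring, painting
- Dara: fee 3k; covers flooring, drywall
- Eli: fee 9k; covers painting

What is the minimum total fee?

Choose Iman and Dara: together they cover flooring, wiring, painting, drywall — every task.
Total fee: 6 + 3 = 9.
No cover costs less than 9.

9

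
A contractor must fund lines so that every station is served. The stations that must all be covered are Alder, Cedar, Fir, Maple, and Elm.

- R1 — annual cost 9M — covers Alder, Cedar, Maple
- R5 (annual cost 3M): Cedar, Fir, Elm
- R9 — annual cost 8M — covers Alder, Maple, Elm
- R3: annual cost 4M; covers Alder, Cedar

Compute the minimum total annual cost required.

11

This is an integer covering problem.
Choose R5 and R9: together they cover Alder, Cedar, Fir, Maple, Elm — every station.
Total annual cost: 3 + 8 = 11.
No cover costs less than 11.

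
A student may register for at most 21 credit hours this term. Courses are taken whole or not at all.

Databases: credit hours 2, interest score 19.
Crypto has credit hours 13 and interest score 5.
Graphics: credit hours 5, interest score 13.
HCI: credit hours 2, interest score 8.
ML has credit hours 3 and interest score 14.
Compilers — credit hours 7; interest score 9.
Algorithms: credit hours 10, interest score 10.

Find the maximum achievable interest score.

63

Allowing fractional choices, the relaxed optimum would be about 65.0, but courses are indivisible.
Databases + Graphics + HCI + ML + Compilers: credit hours 2 + 5 + 2 + 3 + 7 = 19 ≤ 21, interest score 19 + 13 + 8 + 14 + 9 = 63.
Databases + Graphics + ML + Algorithms: credit hours 2 + 5 + 3 + 10 = 20 ≤ 21, interest score 19 + 13 + 14 + 10 = 56.
Databases + Graphics + ML + Compilers: credit hours 2 + 5 + 3 + 7 = 17 ≤ 21, interest score 19 + 13 + 14 + 9 = 55.
Best is Databases, Graphics, HCI, ML, and Compilers with total interest score 63.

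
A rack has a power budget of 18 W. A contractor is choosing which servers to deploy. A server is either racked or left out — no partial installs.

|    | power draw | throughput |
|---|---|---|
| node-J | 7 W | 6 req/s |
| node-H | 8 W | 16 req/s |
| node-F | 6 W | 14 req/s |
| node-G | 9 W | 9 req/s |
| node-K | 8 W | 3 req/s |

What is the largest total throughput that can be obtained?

This is an integer program with binary decision variables.
node-H + node-F: power draw 8 + 6 = 14 ≤ 18, throughput 16 + 14 = 30.
node-H + node-G: power draw 8 + 9 = 17 ≤ 18, throughput 16 + 9 = 25.
Best is node-H and node-F with total throughput 30.

30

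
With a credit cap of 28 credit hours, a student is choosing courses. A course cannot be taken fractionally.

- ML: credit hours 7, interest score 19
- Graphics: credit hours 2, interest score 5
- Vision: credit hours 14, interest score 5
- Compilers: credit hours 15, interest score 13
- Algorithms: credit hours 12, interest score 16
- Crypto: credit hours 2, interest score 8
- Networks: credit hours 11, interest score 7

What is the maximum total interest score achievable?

This is a 0-1 knapsack instance.
Allowing fractional choices, the relaxed optimum would be about 52.3, but courses are indivisible.
ML + Graphics + Compilers + Crypto: credit hours 7 + 2 + 15 + 2 = 26 ≤ 28, interest score 19 + 5 + 13 + 8 = 45.
ML + Graphics + Algorithms + Crypto: credit hours 7 + 2 + 12 + 2 = 23 ≤ 28, interest score 19 + 5 + 16 + 8 = 48.
ML + Algorithms + Crypto: credit hours 7 + 12 + 2 = 21 ≤ 28, interest score 19 + 16 + 8 = 43.
Best is ML, Graphics, Algorithms, and Crypto with total interest score 48.

48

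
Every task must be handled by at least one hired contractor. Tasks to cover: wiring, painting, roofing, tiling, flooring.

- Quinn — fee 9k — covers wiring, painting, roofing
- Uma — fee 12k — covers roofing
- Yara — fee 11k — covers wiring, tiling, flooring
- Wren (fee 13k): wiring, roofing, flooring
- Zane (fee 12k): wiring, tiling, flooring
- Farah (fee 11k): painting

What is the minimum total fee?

20

Choose Quinn and Yara: together they cover wiring, painting, roofing, tiling, flooring — every task.
Total fee: 9 + 11 = 20.
No cover costs less than 20.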